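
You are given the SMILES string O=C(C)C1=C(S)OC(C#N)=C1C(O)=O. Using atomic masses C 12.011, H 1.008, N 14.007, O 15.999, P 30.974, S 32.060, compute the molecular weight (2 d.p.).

211.19 g/mol

First, the molecular formula is C8H5NO4S (counting implicit H from valence).
  C: 8 × 12.011 = 96.088
  H: 5 × 1.008 = 5.040
  N: 1 × 14.007 = 14.007
  O: 4 × 15.999 = 63.996
  S: 1 × 32.060 = 32.060
Sum: 8×12.011 + 5×1.008 + 1×14.007 + 4×15.999 + 1×32.060 = 211.191 → 211.19 g/mol.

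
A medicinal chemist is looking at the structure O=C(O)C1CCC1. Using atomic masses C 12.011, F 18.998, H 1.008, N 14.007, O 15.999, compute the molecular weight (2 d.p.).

100.12 g/mol

First, the molecular formula is C5H8O2 (counting implicit H from valence).
  C: 5 × 12.011 = 60.055
  H: 8 × 1.008 = 8.064
  O: 2 × 15.999 = 31.998
Sum: 5×12.011 + 8×1.008 + 2×15.999 = 100.117 → 100.12 g/mol.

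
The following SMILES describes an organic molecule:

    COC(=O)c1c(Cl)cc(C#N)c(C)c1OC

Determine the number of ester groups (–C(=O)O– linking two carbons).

1

The ester motif appears at heavy-atom position 3 in the SMILES.
Other groups present: 1 ether, 1 nitrile.
Ester count: 1.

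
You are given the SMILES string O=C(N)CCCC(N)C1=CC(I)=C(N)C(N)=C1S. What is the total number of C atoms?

Count every carbon token in the SMILES (each C, including those in ring-closure positions and inside branches).
Carbon count: 11.

11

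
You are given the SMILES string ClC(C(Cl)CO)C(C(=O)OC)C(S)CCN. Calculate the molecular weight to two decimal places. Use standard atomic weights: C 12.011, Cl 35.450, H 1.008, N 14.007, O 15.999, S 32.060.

290.20 g/mol

First, the molecular formula is C9H17Cl2NO3S (counting implicit H from valence).
  C: 9 × 12.011 = 108.099
  Cl: 2 × 35.450 = 70.900
  H: 17 × 1.008 = 17.136
  N: 1 × 14.007 = 14.007
  O: 3 × 15.999 = 47.997
  S: 1 × 32.060 = 32.060
Sum: 9×12.011 + 2×35.450 + 17×1.008 + 1×14.007 + 3×15.999 + 1×32.060 = 290.199 → 290.20 g/mol.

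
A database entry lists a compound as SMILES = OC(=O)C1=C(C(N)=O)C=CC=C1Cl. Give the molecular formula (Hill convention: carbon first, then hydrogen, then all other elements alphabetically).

Walk through each heavy atom and fill implicit hydrogens from standard valence (C 4, N 3, O 2, S 2, halogen 1):
  atom 1: O, bond orders sum to 1 (valence 2) → 1 H
  atom 2: C, bond orders sum to 4 (valence 4) → 0 H
  atom 3: O, bond orders sum to 2 (valence 2) → 0 H
  atom 4: C, bond orders sum to 4 (valence 4) → 0 H
  atom 5: C, bond orders sum to 4 (valence 4) → 0 H
  atom 6: C, bond orders sum to 4 (valence 4) → 0 H
  atom 7: N, bond orders sum to 1 (valence 3) → 2 H
  atom 8: O, bond orders sum to 2 (valence 2) → 0 H
  atom 9: C, bond orders sum to 3 (valence 4) → 1 H
  atom 10: C, bond orders sum to 3 (valence 4) → 1 H
  atom 11: C, bond orders sum to 3 (valence 4) → 1 H
  atom 12: C, bond orders sum to 4 (valence 4) → 0 H
  atom 13: Cl (halogen, monovalent) → 0 H
Totals → C:8, H:6, Cl:1, N:1, O:3.

C8H6ClNO3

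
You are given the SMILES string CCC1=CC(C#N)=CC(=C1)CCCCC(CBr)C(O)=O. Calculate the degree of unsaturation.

7

Molecular formula: C16H20BrNO2.
DoU = (2C + 2 + N − H − X) / 2, where X is the halogen count and O/S are ignored.
    = (2·16 + 2 + 1 − 20 − 1) / 2 = 14 / 2 = 7.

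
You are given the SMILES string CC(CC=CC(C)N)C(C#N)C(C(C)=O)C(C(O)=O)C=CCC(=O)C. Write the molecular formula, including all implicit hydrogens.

Walk through each heavy atom and fill implicit hydrogens from standard valence (C 4, N 3, O 2, S 2, halogen 1):
  atom 1: C, bond orders sum to 1 (valence 4) → 3 H
  atom 2: C, bond orders sum to 3 (valence 4) → 1 H
  atom 3: C, bond orders sum to 2 (valence 4) → 2 H
  atom 4: C, bond orders sum to 3 (valence 4) → 1 H
  atom 5: C, bond orders sum to 3 (valence 4) → 1 H
  atom 6: C, bond orders sum to 3 (valence 4) → 1 H
  atom 7: C, bond orders sum to 1 (valence 4) → 3 H
  atom 8: N, bond orders sum to 1 (valence 3) → 2 H
  atom 9: C, bond orders sum to 3 (valence 4) → 1 H
  atom 10: C, bond orders sum to 4 (valence 4) → 0 H
  atom 11: N, bond orders sum to 3 (valence 3) → 0 H
  atom 12: C, bond orders sum to 3 (valence 4) → 1 H
  atom 13: C, bond orders sum to 4 (valence 4) → 0 H
  atom 14: C, bond orders sum to 1 (valence 4) → 3 H
  atom 15: O, bond orders sum to 2 (valence 2) → 0 H
  atom 16: C, bond orders sum to 3 (valence 4) → 1 H
  atom 17: C, bond orders sum to 4 (valence 4) → 0 H
  atom 18: O, bond orders sum to 1 (valence 2) → 1 H
  atom 19: O, bond orders sum to 2 (valence 2) → 0 H
  atom 20: C, bond orders sum to 3 (valence 4) → 1 H
  atom 21: C, bond orders sum to 3 (valence 4) → 1 H
  atom 22: C, bond orders sum to 2 (valence 4) → 2 H
  atom 23: C, bond orders sum to 4 (valence 4) → 0 H
  atom 24: O, bond orders sum to 2 (valence 2) → 0 H
  atom 25: C, bond orders sum to 1 (valence 4) → 3 H
Totals → C:19, H:28, N:2, O:4.
In Hill order: C19H28N2O4.

C19H28N2O4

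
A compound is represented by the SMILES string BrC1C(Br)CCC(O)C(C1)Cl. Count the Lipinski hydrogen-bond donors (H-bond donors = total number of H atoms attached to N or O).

1

Donors: find every N or O and count the H atoms it carries.
  atom 8 (O): bond orders sum to 1 → 1 H
Lipinski HBD = 1.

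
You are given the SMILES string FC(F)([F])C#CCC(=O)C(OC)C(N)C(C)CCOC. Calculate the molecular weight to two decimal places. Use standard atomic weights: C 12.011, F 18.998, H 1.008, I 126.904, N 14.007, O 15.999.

295.30 g/mol

First, the molecular formula is C13H20F3NO3 (counting implicit H from valence).
  C: 13 × 12.011 = 156.143
  F: 3 × 18.998 = 56.994
  H: 20 × 1.008 = 20.160
  N: 1 × 14.007 = 14.007
  O: 3 × 15.999 = 47.997
Sum: 13×12.011 + 3×18.998 + 20×1.008 + 1×14.007 + 3×15.999 = 295.301 → 295.30 g/mol.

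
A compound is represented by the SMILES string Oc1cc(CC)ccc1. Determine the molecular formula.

Walk through each heavy atom and fill implicit hydrogens from standard valence (C 4, N 3, O 2, S 2, halogen 1); for lowercase aromatic atoms, an aromatic c carries 1 H when it has two neighbours and 0 H with three, and aromatic n carries 0 H:
  atom 1: O, bond orders sum to 1 (valence 2) → 1 H
  atom 2: aromatic c, 3 neighbours → 0 H
  atom 3: aromatic c, 2 neighbours → 1 H
  atom 4: aromatic c, 3 neighbours → 0 H
  atom 5: C, bond orders sum to 2 (valence 4) → 2 H
  atom 6: C, bond orders sum to 1 (valence 4) → 3 H
  atom 7: aromatic c, 2 neighbours → 1 H
  atom 8: aromatic c, 2 neighbours → 1 H
  atom 9: aromatic c, 2 neighbours → 1 H
Totals → C:8, H:10, O:1.

C8H10O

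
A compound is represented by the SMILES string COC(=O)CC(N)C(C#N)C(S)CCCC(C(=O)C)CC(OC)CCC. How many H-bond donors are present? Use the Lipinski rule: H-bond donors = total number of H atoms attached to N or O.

Donors: find every N or O and count the H atoms it carries.
  atom 2 (O): bond orders sum to 2 → 0 H
  atom 4 (O): bond orders sum to 2 → 0 H
  atom 7 (N): bond orders sum to 1 → 2 H
  atom 10 (N): bond orders sum to 3 → 0 H
  atom 18 (O): bond orders sum to 2 → 0 H
  atom 22 (O): bond orders sum to 2 → 0 H
Lipinski HBD = 2.

2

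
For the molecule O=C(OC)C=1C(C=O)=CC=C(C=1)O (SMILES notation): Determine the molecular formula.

C9H8O4

Walk through each heavy atom and fill implicit hydrogens from standard valence (C 4, N 3, O 2, S 2, halogen 1):
  atom 1: O, bond orders sum to 2 (valence 2) → 0 H
  atom 2: C, bond orders sum to 4 (valence 4) → 0 H
  atom 3: O, bond orders sum to 2 (valence 2) → 0 H
  atom 4: C, bond orders sum to 1 (valence 4) → 3 H
  atom 5: C, bond orders sum to 4 (valence 4) → 0 H
  atom 6: C, bond orders sum to 4 (valence 4) → 0 H
  atom 7: C, bond orders sum to 3 (valence 4) → 1 H
  atom 8: O, bond orders sum to 2 (valence 2) → 0 H
  atom 9: C, bond orders sum to 3 (valence 4) → 1 H
  atom 10: C, bond orders sum to 3 (valence 4) → 1 H
  atom 11: C, bond orders sum to 4 (valence 4) → 0 H
  atom 12: C, bond orders sum to 3 (valence 4) → 1 H
  atom 13: O, bond orders sum to 1 (valence 2) → 1 H
Totals → C:9, H:8, O:4.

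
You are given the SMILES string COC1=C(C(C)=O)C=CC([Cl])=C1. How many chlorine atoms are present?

Scan the SMILES for Cl atoms (remember two-letter symbols like Cl and Br are single atoms).
Chlorine count: 1.

1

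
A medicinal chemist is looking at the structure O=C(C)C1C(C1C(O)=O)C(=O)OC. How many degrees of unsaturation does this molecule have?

4

Degree of unsaturation = (number of rings) + (number of π bonds).
Ring closures in the SMILES: 1.
π bonds: 3 double bonds (each 1 DoU) → 3 DoU from unsaturation.
Total DoU = 1 + 3 = 4.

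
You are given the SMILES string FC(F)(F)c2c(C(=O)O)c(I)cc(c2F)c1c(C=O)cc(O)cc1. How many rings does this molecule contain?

In SMILES, each pair of matching ring-closure digits denotes one ring-closing bond; the number of such bonds equals the number of independent rings.
Ring-closure bonds here: 2.

2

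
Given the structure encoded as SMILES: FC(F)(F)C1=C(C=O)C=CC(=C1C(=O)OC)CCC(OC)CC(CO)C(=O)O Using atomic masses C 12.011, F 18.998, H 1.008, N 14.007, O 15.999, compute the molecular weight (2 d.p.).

First, the molecular formula is C18H21F3O7 (counting implicit H from valence).
  C: 18 × 12.011 = 216.198
  F: 3 × 18.998 = 56.994
  H: 21 × 1.008 = 21.168
  O: 7 × 15.999 = 111.993
Sum: 18×12.011 + 3×18.998 + 21×1.008 + 7×15.999 = 406.353 → 406.35 g/mol.

406.35 g/mol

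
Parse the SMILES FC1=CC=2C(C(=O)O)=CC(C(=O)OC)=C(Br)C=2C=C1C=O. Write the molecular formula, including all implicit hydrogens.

C14H8BrFO5

Walk through each heavy atom and fill implicit hydrogens from standard valence (C 4, N 3, O 2, S 2, halogen 1):
  atom 1: F (halogen, monovalent) → 0 H
  atom 2: C, bond orders sum to 4 (valence 4) → 0 H
  atom 3: C, bond orders sum to 3 (valence 4) → 1 H
  atom 4: C, bond orders sum to 4 (valence 4) → 0 H
  atom 5: C, bond orders sum to 4 (valence 4) → 0 H
  atom 6: C, bond orders sum to 4 (valence 4) → 0 H
  atom 7: O, bond orders sum to 2 (valence 2) → 0 H
  atom 8: O, bond orders sum to 1 (valence 2) → 1 H
  atom 9: C, bond orders sum to 3 (valence 4) → 1 H
  atom 10: C, bond orders sum to 4 (valence 4) → 0 H
  atom 11: C, bond orders sum to 4 (valence 4) → 0 H
  atom 12: O, bond orders sum to 2 (valence 2) → 0 H
  atom 13: O, bond orders sum to 2 (valence 2) → 0 H
  atom 14: C, bond orders sum to 1 (valence 4) → 3 H
  atom 15: C, bond orders sum to 4 (valence 4) → 0 H
  atom 16: Br (halogen, monovalent) → 0 H
  atom 17: C, bond orders sum to 4 (valence 4) → 0 H
  atom 18: C, bond orders sum to 3 (valence 4) → 1 H
  atom 19: C, bond orders sum to 4 (valence 4) → 0 H
  atom 20: C, bond orders sum to 3 (valence 4) → 1 H
  atom 21: O, bond orders sum to 2 (valence 2) → 0 H
Totals → C:14, H:8, Br:1, F:1, O:5.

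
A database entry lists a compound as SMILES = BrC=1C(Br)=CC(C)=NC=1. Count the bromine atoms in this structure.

Scan the SMILES for Br atoms (remember two-letter symbols like Cl and Br are single atoms).
Bromine count: 2.

2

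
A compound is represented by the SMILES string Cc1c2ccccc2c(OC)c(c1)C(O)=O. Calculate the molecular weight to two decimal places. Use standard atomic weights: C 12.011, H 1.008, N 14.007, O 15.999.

216.24 g/mol

First, the molecular formula is C13H12O3 (counting implicit H from valence).
  C: 13 × 12.011 = 156.143
  H: 12 × 1.008 = 12.096
  O: 3 × 15.999 = 47.997
Sum: 13×12.011 + 12×1.008 + 3×15.999 = 216.236 → 216.24 g/mol.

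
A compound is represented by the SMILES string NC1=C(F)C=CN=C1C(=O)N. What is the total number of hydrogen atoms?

Walk through each heavy atom and fill implicit hydrogens from standard valence (C 4, N 3, O 2, S 2, halogen 1):
  atom 1: N, bond orders sum to 1 (valence 3) → 2 H
  atom 2: C, bond orders sum to 4 (valence 4) → 0 H
  atom 3: C, bond orders sum to 4 (valence 4) → 0 H
  atom 4: F (halogen, monovalent) → 0 H
  atom 5: C, bond orders sum to 3 (valence 4) → 1 H
  atom 6: C, bond orders sum to 3 (valence 4) → 1 H
  atom 7: N, bond orders sum to 3 (valence 3) → 0 H
  atom 8: C, bond orders sum to 4 (valence 4) → 0 H
  atom 9: C, bond orders sum to 4 (valence 4) → 0 H
  atom 10: O, bond orders sum to 2 (valence 2) → 0 H
  atom 11: N, bond orders sum to 1 (valence 3) → 2 H
Total hydrogens: 6.

6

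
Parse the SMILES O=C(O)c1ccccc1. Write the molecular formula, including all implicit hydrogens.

Walk through each heavy atom and fill implicit hydrogens from standard valence (C 4, N 3, O 2, S 2, halogen 1); for lowercase aromatic atoms, an aromatic c carries 1 H when it has two neighbours and 0 H with three, and aromatic n carries 0 H:
  atom 1: O, bond orders sum to 2 (valence 2) → 0 H
  atom 2: C, bond orders sum to 4 (valence 4) → 0 H
  atom 3: O, bond orders sum to 1 (valence 2) → 1 H
  atom 4: aromatic c, 3 neighbours → 0 H
  atom 5: aromatic c, 2 neighbours → 1 H
  atom 6: aromatic c, 2 neighbours → 1 H
  atom 7: aromatic c, 2 neighbours → 1 H
  atom 8: aromatic c, 2 neighbours → 1 H
  atom 9: aromatic c, 2 neighbours → 1 H
Totals → C:7, H:6, O:2.
In Hill order: C7H6O2.

C7H6O2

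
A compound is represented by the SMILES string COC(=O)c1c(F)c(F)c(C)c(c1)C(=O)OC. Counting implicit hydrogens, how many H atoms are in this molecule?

10

Walk through each heavy atom and fill implicit hydrogens from standard valence (C 4, N 3, O 2, S 2, halogen 1); for lowercase aromatic atoms, an aromatic c carries 1 H when it has two neighbours and 0 H with three, and aromatic n carries 0 H:
  atom 1: C, bond orders sum to 1 (valence 4) → 3 H
  atom 2: O, bond orders sum to 2 (valence 2) → 0 H
  atom 3: C, bond orders sum to 4 (valence 4) → 0 H
  atom 4: O, bond orders sum to 2 (valence 2) → 0 H
  atom 5: aromatic c, 3 neighbours → 0 H
  atom 6: aromatic c, 3 neighbours → 0 H
  atom 7: F (halogen, monovalent) → 0 H
  atom 8: aromatic c, 3 neighbours → 0 H
  atom 9: F (halogen, monovalent) → 0 H
  atom 10: aromatic c, 3 neighbours → 0 H
  atom 11: C, bond orders sum to 1 (valence 4) → 3 H
  atom 12: aromatic c, 3 neighbours → 0 H
  atom 13: aromatic c, 2 neighbours → 1 H
  atom 14: C, bond orders sum to 4 (valence 4) → 0 H
  atom 15: O, bond orders sum to 2 (valence 2) → 0 H
  atom 16: O, bond orders sum to 2 (valence 2) → 0 H
  atom 17: C, bond orders sum to 1 (valence 4) → 3 H
Total hydrogens: 10.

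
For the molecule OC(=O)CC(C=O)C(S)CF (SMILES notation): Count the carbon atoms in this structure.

Count every carbon token in the SMILES (each C, including those in ring-closure positions and inside branches).
Carbon count: 6.

6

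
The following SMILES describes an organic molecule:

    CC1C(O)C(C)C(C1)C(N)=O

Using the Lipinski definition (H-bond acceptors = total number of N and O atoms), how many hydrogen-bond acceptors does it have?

3

N atoms: 1; O atoms: 2.
Lipinski HBA = 1 + 2 = 3.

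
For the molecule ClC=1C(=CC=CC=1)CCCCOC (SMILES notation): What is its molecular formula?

C11H15ClO

Walk through each heavy atom and fill implicit hydrogens from standard valence (C 4, N 3, O 2, S 2, halogen 1):
  atom 1: Cl (halogen, monovalent) → 0 H
  atom 2: C, bond orders sum to 4 (valence 4) → 0 H
  atom 3: C, bond orders sum to 4 (valence 4) → 0 H
  atom 4: C, bond orders sum to 3 (valence 4) → 1 H
  atom 5: C, bond orders sum to 3 (valence 4) → 1 H
  atom 6: C, bond orders sum to 3 (valence 4) → 1 H
  atom 7: C, bond orders sum to 3 (valence 4) → 1 H
  atom 8: C, bond orders sum to 2 (valence 4) → 2 H
  atom 9: C, bond orders sum to 2 (valence 4) → 2 H
  atom 10: C, bond orders sum to 2 (valence 4) → 2 H
  atom 11: C, bond orders sum to 2 (valence 4) → 2 H
  atom 12: O, bond orders sum to 2 (valence 2) → 0 H
  atom 13: C, bond orders sum to 1 (valence 4) → 3 H
Totals → C:11, H:15, Cl:1, O:1.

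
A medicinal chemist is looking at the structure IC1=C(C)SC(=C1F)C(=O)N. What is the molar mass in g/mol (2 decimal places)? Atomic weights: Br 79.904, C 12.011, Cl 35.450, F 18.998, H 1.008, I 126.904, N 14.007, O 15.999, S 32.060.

285.07 g/mol

First, the molecular formula is C6H5FINOS (counting implicit H from valence).
  C: 6 × 12.011 = 72.066
  F: 1 × 18.998 = 18.998
  H: 5 × 1.008 = 5.040
  I: 1 × 126.904 = 126.904
  N: 1 × 14.007 = 14.007
  O: 1 × 15.999 = 15.999
  S: 1 × 32.060 = 32.060
Sum: 6×12.011 + 1×18.998 + 5×1.008 + 1×126.904 + 1×14.007 + 1×15.999 + 1×32.060 = 285.074 → 285.07 g/mol.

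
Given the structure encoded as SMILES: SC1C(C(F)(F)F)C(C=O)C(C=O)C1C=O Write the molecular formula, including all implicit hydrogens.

C9H9F3O3S

Walk through each heavy atom and fill implicit hydrogens from standard valence (C 4, N 3, O 2, S 2, halogen 1):
  atom 1: S, bond orders sum to 1 (valence 2) → 1 H
  atom 2: C, bond orders sum to 3 (valence 4) → 1 H
  atom 3: C, bond orders sum to 3 (valence 4) → 1 H
  atom 4: C, bond orders sum to 4 (valence 4) → 0 H
  atom 5: F (halogen, monovalent) → 0 H
  atom 6: F (halogen, monovalent) → 0 H
  atom 7: F (halogen, monovalent) → 0 H
  atom 8: C, bond orders sum to 3 (valence 4) → 1 H
  atom 9: C, bond orders sum to 3 (valence 4) → 1 H
  atom 10: O, bond orders sum to 2 (valence 2) → 0 H
  atom 11: C, bond orders sum to 3 (valence 4) → 1 H
  atom 12: C, bond orders sum to 3 (valence 4) → 1 H
  atom 13: O, bond orders sum to 2 (valence 2) → 0 H
  atom 14: C, bond orders sum to 3 (valence 4) → 1 H
  atom 15: C, bond orders sum to 3 (valence 4) → 1 H
  atom 16: O, bond orders sum to 2 (valence 2) → 0 H
Totals → C:9, H:9, F:3, O:3, S:1.
In Hill order: C9H9F3O3S.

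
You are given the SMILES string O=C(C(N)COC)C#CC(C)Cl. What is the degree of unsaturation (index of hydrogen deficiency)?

Degree of unsaturation = (number of rings) + (number of π bonds).
Ring closures in the SMILES: 0.
π bonds: 1 double bond (each 1 DoU), 1 triple bond (each 2 DoU) → 3 DoU from unsaturation.
Total DoU = 0 + 3 = 3.

3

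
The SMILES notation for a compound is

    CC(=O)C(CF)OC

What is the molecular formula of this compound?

Walk through each heavy atom and fill implicit hydrogens from standard valence (C 4, N 3, O 2, S 2, halogen 1):
  atom 1: C, bond orders sum to 1 (valence 4) → 3 H
  atom 2: C, bond orders sum to 4 (valence 4) → 0 H
  atom 3: O, bond orders sum to 2 (valence 2) → 0 H
  atom 4: C, bond orders sum to 3 (valence 4) → 1 H
  atom 5: C, bond orders sum to 2 (valence 4) → 2 H
  atom 6: F (halogen, monovalent) → 0 H
  atom 7: O, bond orders sum to 2 (valence 2) → 0 H
  atom 8: C, bond orders sum to 1 (valence 4) → 3 H
Totals → C:5, H:9, F:1, O:2.

C5H9FO2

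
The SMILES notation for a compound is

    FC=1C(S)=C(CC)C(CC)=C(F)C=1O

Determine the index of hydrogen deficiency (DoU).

4

Molecular formula: C10H12F2OS.
DoU = (2C + 2 + N − H − X) / 2, where X is the halogen count and O/S are ignored.
    = (2·10 + 2 + 0 − 12 − 2) / 2 = 8 / 2 = 4.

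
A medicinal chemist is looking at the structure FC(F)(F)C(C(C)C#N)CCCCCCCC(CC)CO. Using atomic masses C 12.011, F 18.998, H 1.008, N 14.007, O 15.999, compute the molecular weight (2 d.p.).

First, the molecular formula is C16H28F3NO (counting implicit H from valence).
  C: 16 × 12.011 = 192.176
  F: 3 × 18.998 = 56.994
  H: 28 × 1.008 = 28.224
  N: 1 × 14.007 = 14.007
  O: 1 × 15.999 = 15.999
Sum: 16×12.011 + 3×18.998 + 28×1.008 + 1×14.007 + 1×15.999 = 307.400 → 307.40 g/mol.

307.40 g/mol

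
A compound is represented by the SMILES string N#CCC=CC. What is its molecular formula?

Walk through each heavy atom and fill implicit hydrogens from standard valence (C 4, N 3, O 2, S 2, halogen 1):
  atom 1: N, bond orders sum to 3 (valence 3) → 0 H
  atom 2: C, bond orders sum to 4 (valence 4) → 0 H
  atom 3: C, bond orders sum to 2 (valence 4) → 2 H
  atom 4: C, bond orders sum to 3 (valence 4) → 1 H
  atom 5: C, bond orders sum to 3 (valence 4) → 1 H
  atom 6: C, bond orders sum to 1 (valence 4) → 3 H
Totals → C:5, H:7, N:1.

C5H7N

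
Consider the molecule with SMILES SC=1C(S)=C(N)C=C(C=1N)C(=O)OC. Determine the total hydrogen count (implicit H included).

Walk through each heavy atom and fill implicit hydrogens from standard valence (C 4, N 3, O 2, S 2, halogen 1):
  atom 1: S, bond orders sum to 1 (valence 2) → 1 H
  atom 2: C, bond orders sum to 4 (valence 4) → 0 H
  atom 3: C, bond orders sum to 4 (valence 4) → 0 H
  atom 4: S, bond orders sum to 1 (valence 2) → 1 H
  atom 5: C, bond orders sum to 4 (valence 4) → 0 H
  atom 6: N, bond orders sum to 1 (valence 3) → 2 H
  atom 7: C, bond orders sum to 3 (valence 4) → 1 H
  atom 8: C, bond orders sum to 4 (valence 4) → 0 H
  atom 9: C, bond orders sum to 4 (valence 4) → 0 H
  atom 10: N, bond orders sum to 1 (valence 3) → 2 H
  atom 11: C, bond orders sum to 4 (valence 4) → 0 H
  atom 12: O, bond orders sum to 2 (valence 2) → 0 H
  atom 13: O, bond orders sum to 2 (valence 2) → 0 H
  atom 14: C, bond orders sum to 1 (valence 4) → 3 H
Total hydrogens: 10.

10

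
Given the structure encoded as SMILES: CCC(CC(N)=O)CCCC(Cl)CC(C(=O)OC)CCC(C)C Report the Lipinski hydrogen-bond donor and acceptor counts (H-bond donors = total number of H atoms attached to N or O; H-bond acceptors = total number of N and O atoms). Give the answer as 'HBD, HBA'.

2, 4

Donors: find every N or O and count the H atoms it carries.
  atom 6 (N): bond orders sum to 1 → 2 H
  atom 7 (O): bond orders sum to 2 → 0 H
  atom 16 (O): bond orders sum to 2 → 0 H
  atom 17 (O): bond orders sum to 2 → 0 H
Lipinski HBD = 2.
Acceptors: N atoms = 1, O atoms = 3 → HBA = 4.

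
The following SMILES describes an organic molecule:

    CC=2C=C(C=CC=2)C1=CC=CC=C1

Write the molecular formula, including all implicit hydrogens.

C13H12

Walk through each heavy atom and fill implicit hydrogens from standard valence (C 4, N 3, O 2, S 2, halogen 1):
  atom 1: C, bond orders sum to 1 (valence 4) → 3 H
  atom 2: C, bond orders sum to 4 (valence 4) → 0 H
  atom 3: C, bond orders sum to 3 (valence 4) → 1 H
  atom 4: C, bond orders sum to 4 (valence 4) → 0 H
  atom 5: C, bond orders sum to 3 (valence 4) → 1 H
  atom 6: C, bond orders sum to 3 (valence 4) → 1 H
  atom 7: C, bond orders sum to 3 (valence 4) → 1 H
  atom 8: C, bond orders sum to 4 (valence 4) → 0 H
  atom 9: C, bond orders sum to 3 (valence 4) → 1 H
  atom 10: C, bond orders sum to 3 (valence 4) → 1 H
  atom 11: C, bond orders sum to 3 (valence 4) → 1 H
  atom 12: C, bond orders sum to 3 (valence 4) → 1 H
  atom 13: C, bond orders sum to 3 (valence 4) → 1 H
Totals → C:13, H:12.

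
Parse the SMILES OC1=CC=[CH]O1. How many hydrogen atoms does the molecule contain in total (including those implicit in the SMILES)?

4

Walk through each heavy atom and fill implicit hydrogens from standard valence (C 4, N 3, O 2, S 2, halogen 1):
  atom 1: O, bond orders sum to 1 (valence 2) → 1 H
  atom 2: C, bond orders sum to 4 (valence 4) → 0 H
  atom 3: C, bond orders sum to 3 (valence 4) → 1 H
  atom 4: C, bond orders sum to 3 (valence 4) → 1 H
  atom 5: C with explicit H count 1
  atom 6: O, bond orders sum to 2 (valence 2) → 0 H
Total hydrogens: 4.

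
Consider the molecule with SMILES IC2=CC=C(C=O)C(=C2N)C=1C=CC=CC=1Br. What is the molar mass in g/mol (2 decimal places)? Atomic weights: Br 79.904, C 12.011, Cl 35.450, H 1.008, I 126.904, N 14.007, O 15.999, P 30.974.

402.03 g/mol

First, the molecular formula is C13H9BrINO (counting implicit H from valence).
  Br: 1 × 79.904 = 79.904
  C: 13 × 12.011 = 156.143
  H: 9 × 1.008 = 9.072
  I: 1 × 126.904 = 126.904
  N: 1 × 14.007 = 14.007
  O: 1 × 15.999 = 15.999
Sum: 1×79.904 + 13×12.011 + 9×1.008 + 1×126.904 + 1×14.007 + 1×15.999 = 402.029 → 402.03 g/mol.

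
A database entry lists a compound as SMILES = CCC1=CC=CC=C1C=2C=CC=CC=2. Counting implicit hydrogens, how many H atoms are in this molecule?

14

Walk through each heavy atom and fill implicit hydrogens from standard valence (C 4, N 3, O 2, S 2, halogen 1):
  atom 1: C, bond orders sum to 1 (valence 4) → 3 H
  atom 2: C, bond orders sum to 2 (valence 4) → 2 H
  atom 3: C, bond orders sum to 4 (valence 4) → 0 H
  atom 4: C, bond orders sum to 3 (valence 4) → 1 H
  atom 5: C, bond orders sum to 3 (valence 4) → 1 H
  atom 6: C, bond orders sum to 3 (valence 4) → 1 H
  atom 7: C, bond orders sum to 3 (valence 4) → 1 H
  atom 8: C, bond orders sum to 4 (valence 4) → 0 H
  atom 9: C, bond orders sum to 4 (valence 4) → 0 H
  atom 10: C, bond orders sum to 3 (valence 4) → 1 H
  atom 11: C, bond orders sum to 3 (valence 4) → 1 H
  atom 12: C, bond orders sum to 3 (valence 4) → 1 H
  atom 13: C, bond orders sum to 3 (valence 4) → 1 H
  atom 14: C, bond orders sum to 3 (valence 4) → 1 H
Total hydrogens: 14.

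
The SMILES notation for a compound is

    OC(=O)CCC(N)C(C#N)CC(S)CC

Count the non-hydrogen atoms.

Every atom symbol written in the SMILES (organic subset) is one heavy atom; implicit H are not written.
Heavy atoms by element → C:10, N:2, O:2, S:1.
Total: 15.

15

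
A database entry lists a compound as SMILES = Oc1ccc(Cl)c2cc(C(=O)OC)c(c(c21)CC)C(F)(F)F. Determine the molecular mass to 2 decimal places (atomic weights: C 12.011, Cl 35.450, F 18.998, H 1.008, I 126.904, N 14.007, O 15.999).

332.70 g/mol

First, the molecular formula is C15H12ClF3O3 (counting implicit H from valence).
  C: 15 × 12.011 = 180.165
  Cl: 1 × 35.450 = 35.450
  F: 3 × 18.998 = 56.994
  H: 12 × 1.008 = 12.096
  O: 3 × 15.999 = 47.997
Sum: 15×12.011 + 1×35.450 + 3×18.998 + 12×1.008 + 3×15.999 = 332.702 → 332.70 g/mol.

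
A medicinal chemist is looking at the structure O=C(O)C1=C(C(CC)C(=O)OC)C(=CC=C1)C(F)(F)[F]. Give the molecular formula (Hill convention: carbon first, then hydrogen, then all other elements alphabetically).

Walk through each heavy atom and fill implicit hydrogens from standard valence (C 4, N 3, O 2, S 2, halogen 1):
  atom 1: O, bond orders sum to 2 (valence 2) → 0 H
  atom 2: C, bond orders sum to 4 (valence 4) → 0 H
  atom 3: O, bond orders sum to 1 (valence 2) → 1 H
  atom 4: C, bond orders sum to 4 (valence 4) → 0 H
  atom 5: C, bond orders sum to 4 (valence 4) → 0 H
  atom 6: C, bond orders sum to 3 (valence 4) → 1 H
  atom 7: C, bond orders sum to 2 (valence 4) → 2 H
  atom 8: C, bond orders sum to 1 (valence 4) → 3 H
  atom 9: C, bond orders sum to 4 (valence 4) → 0 H
  atom 10: O, bond orders sum to 2 (valence 2) → 0 H
  atom 11: O, bond orders sum to 2 (valence 2) → 0 H
  atom 12: C, bond orders sum to 1 (valence 4) → 3 H
  atom 13: C, bond orders sum to 4 (valence 4) → 0 H
  atom 14: C, bond orders sum to 3 (valence 4) → 1 H
  atom 15: C, bond orders sum to 3 (valence 4) → 1 H
  atom 16: C, bond orders sum to 3 (valence 4) → 1 H
  atom 17: C, bond orders sum to 4 (valence 4) → 0 H
  atom 18: F (halogen, monovalent) → 0 H
  atom 19: F (halogen, monovalent) → 0 H
  atom 20: F with explicit H count 0
Totals → C:13, H:13, F:3, O:4.
In Hill order: C13H13F3O4.

C13H13F3O4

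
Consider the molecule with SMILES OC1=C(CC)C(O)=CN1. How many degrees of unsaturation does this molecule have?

3

Degree of unsaturation = (number of rings) + (number of π bonds).
Ring closures in the SMILES: 1.
π bonds: 2 double bonds (each 1 DoU) → 2 DoU from unsaturation.
Total DoU = 1 + 2 = 3.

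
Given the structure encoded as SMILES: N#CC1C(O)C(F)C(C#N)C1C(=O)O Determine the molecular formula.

C8H7FN2O3

Walk through each heavy atom and fill implicit hydrogens from standard valence (C 4, N 3, O 2, S 2, halogen 1):
  atom 1: N, bond orders sum to 3 (valence 3) → 0 H
  atom 2: C, bond orders sum to 4 (valence 4) → 0 H
  atom 3: C, bond orders sum to 3 (valence 4) → 1 H
  atom 4: C, bond orders sum to 3 (valence 4) → 1 H
  atom 5: O, bond orders sum to 1 (valence 2) → 1 H
  atom 6: C, bond orders sum to 3 (valence 4) → 1 H
  atom 7: F (halogen, monovalent) → 0 H
  atom 8: C, bond orders sum to 3 (valence 4) → 1 H
  atom 9: C, bond orders sum to 4 (valence 4) → 0 H
  atom 10: N, bond orders sum to 3 (valence 3) → 0 H
  atom 11: C, bond orders sum to 3 (valence 4) → 1 H
  atom 12: C, bond orders sum to 4 (valence 4) → 0 H
  atom 13: O, bond orders sum to 2 (valence 2) → 0 H
  atom 14: O, bond orders sum to 1 (valence 2) → 1 H
Totals → C:8, H:7, F:1, N:2, O:3.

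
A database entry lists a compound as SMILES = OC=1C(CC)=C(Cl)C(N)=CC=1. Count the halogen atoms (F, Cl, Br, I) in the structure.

Halogen atoms appear at heavy-atom position 7 (1×Cl).
Other groups present: 1 hydroxyl, 1 primary amine.
Halogen count: 1.

1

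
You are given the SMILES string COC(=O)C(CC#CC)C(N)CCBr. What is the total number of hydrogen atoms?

Walk through each heavy atom and fill implicit hydrogens from standard valence (C 4, N 3, O 2, S 2, halogen 1):
  atom 1: C, bond orders sum to 1 (valence 4) → 3 H
  atom 2: O, bond orders sum to 2 (valence 2) → 0 H
  atom 3: C, bond orders sum to 4 (valence 4) → 0 H
  atom 4: O, bond orders sum to 2 (valence 2) → 0 H
  atom 5: C, bond orders sum to 3 (valence 4) → 1 H
  atom 6: C, bond orders sum to 2 (valence 4) → 2 H
  atom 7: C, bond orders sum to 4 (valence 4) → 0 H
  atom 8: C, bond orders sum to 4 (valence 4) → 0 H
  atom 9: C, bond orders sum to 1 (valence 4) → 3 H
  atom 10: C, bond orders sum to 3 (valence 4) → 1 H
  atom 11: N, bond orders sum to 1 (valence 3) → 2 H
  atom 12: C, bond orders sum to 2 (valence 4) → 2 H
  atom 13: C, bond orders sum to 2 (valence 4) → 2 H
  atom 14: Br (halogen, monovalent) → 0 H
Total hydrogens: 16.

16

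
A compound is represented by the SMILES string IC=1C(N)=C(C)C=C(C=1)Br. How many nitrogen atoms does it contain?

1

Scan the SMILES for N atoms (remember two-letter symbols like Cl and Br are single atoms).
Nitrogen count: 1.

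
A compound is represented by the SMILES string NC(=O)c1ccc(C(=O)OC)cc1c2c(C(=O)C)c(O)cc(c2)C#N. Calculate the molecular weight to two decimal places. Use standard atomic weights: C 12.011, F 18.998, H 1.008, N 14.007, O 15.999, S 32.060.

First, the molecular formula is C18H14N2O5 (counting implicit H from valence).
  C: 18 × 12.011 = 216.198
  H: 14 × 1.008 = 14.112
  N: 2 × 14.007 = 28.014
  O: 5 × 15.999 = 79.995
Sum: 18×12.011 + 14×1.008 + 2×14.007 + 5×15.999 = 338.319 → 338.32 g/mol.

338.32 g/mol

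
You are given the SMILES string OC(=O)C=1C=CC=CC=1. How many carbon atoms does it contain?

7

Count every carbon token in the SMILES (each C, including those in ring-closure positions and inside branches).
Carbon count: 7.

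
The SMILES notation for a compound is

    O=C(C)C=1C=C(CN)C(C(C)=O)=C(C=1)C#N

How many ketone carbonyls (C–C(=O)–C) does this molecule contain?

2

The ketone motif appears at heavy-atom positions 2, 10 in the SMILES.
Other groups present: 1 nitrile, 1 primary amine.
Ketone count: 2.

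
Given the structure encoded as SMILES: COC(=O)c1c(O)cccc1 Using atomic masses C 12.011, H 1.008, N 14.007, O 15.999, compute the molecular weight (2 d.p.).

First, the molecular formula is C8H8O3 (counting implicit H from valence).
  C: 8 × 12.011 = 96.088
  H: 8 × 1.008 = 8.064
  O: 3 × 15.999 = 47.997
Sum: 8×12.011 + 8×1.008 + 3×15.999 = 152.149 → 152.15 g/mol.

152.15 g/mol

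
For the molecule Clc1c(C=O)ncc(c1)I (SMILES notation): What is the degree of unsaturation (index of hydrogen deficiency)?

Molecular formula: C6H3ClINO.
DoU = (2C + 2 + N − H − X) / 2, where X is the halogen count and O/S are ignored.
    = (2·6 + 2 + 1 − 3 − 2) / 2 = 10 / 2 = 5.

5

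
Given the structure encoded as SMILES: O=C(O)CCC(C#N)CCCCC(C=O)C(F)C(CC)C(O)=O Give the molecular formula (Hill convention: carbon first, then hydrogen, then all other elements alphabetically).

C16H24FNO5

Walk through each heavy atom and fill implicit hydrogens from standard valence (C 4, N 3, O 2, S 2, halogen 1):
  atom 1: O, bond orders sum to 2 (valence 2) → 0 H
  atom 2: C, bond orders sum to 4 (valence 4) → 0 H
  atom 3: O, bond orders sum to 1 (valence 2) → 1 H
  atom 4: C, bond orders sum to 2 (valence 4) → 2 H
  atom 5: C, bond orders sum to 2 (valence 4) → 2 H
  atom 6: C, bond orders sum to 3 (valence 4) → 1 H
  atom 7: C, bond orders sum to 4 (valence 4) → 0 H
  atom 8: N, bond orders sum to 3 (valence 3) → 0 H
  atom 9: C, bond orders sum to 2 (valence 4) → 2 H
  atom 10: C, bond orders sum to 2 (valence 4) → 2 H
  atom 11: C, bond orders sum to 2 (valence 4) → 2 H
  atom 12: C, bond orders sum to 2 (valence 4) → 2 H
  atom 13: C, bond orders sum to 3 (valence 4) → 1 H
  atom 14: C, bond orders sum to 3 (valence 4) → 1 H
  atom 15: O, bond orders sum to 2 (valence 2) → 0 H
  atom 16: C, bond orders sum to 3 (valence 4) → 1 H
  atom 17: F (halogen, monovalent) → 0 H
  atom 18: C, bond orders sum to 3 (valence 4) → 1 H
  atom 19: C, bond orders sum to 2 (valence 4) → 2 H
  atom 20: C, bond orders sum to 1 (valence 4) → 3 H
  atom 21: C, bond orders sum to 4 (valence 4) → 0 H
  atom 22: O, bond orders sum to 1 (valence 2) → 1 H
  atom 23: O, bond orders sum to 2 (valence 2) → 0 H
Totals → C:16, H:24, F:1, N:1, O:5.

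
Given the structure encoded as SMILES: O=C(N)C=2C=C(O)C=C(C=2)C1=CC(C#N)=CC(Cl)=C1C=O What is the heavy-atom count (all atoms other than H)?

21

Every atom symbol written in the SMILES (organic subset) is one heavy atom; implicit H are not written.
Heavy atoms by element → C:15, Cl:1, N:2, O:3.
Total: 21.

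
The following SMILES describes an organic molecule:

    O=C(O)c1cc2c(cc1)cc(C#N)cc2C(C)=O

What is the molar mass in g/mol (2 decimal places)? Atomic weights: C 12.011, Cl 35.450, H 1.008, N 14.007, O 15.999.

First, the molecular formula is C14H9NO3 (counting implicit H from valence).
  C: 14 × 12.011 = 168.154
  H: 9 × 1.008 = 9.072
  N: 1 × 14.007 = 14.007
  O: 3 × 15.999 = 47.997
Sum: 14×12.011 + 9×1.008 + 1×14.007 + 3×15.999 = 239.230 → 239.23 g/mol.

239.23 g/mol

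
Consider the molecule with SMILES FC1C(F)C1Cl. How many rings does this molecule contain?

In SMILES, each pair of matching ring-closure digits denotes one ring-closing bond; the number of such bonds equals the number of independent rings.
Ring-closure bonds here: 1.

1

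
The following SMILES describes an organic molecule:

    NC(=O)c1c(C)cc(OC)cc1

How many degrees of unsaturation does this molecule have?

5

Molecular formula: C9H11NO2.
DoU = (2C + 2 + N − H − X) / 2, where X is the halogen count and O/S are ignored.
    = (2·9 + 2 + 1 − 11 − 0) / 2 = 10 / 2 = 5.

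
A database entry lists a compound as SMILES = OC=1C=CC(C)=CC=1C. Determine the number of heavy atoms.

Every atom symbol written in the SMILES (organic subset) is one heavy atom; implicit H are not written.
Heavy atoms by element → C:8, O:1.
Total: 9.

9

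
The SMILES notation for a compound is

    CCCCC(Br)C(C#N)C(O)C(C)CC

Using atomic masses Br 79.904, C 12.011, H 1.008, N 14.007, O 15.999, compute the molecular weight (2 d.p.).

276.22 g/mol

First, the molecular formula is C12H22BrNO (counting implicit H from valence).
  Br: 1 × 79.904 = 79.904
  C: 12 × 12.011 = 144.132
  H: 22 × 1.008 = 22.176
  N: 1 × 14.007 = 14.007
  O: 1 × 15.999 = 15.999
Sum: 1×79.904 + 12×12.011 + 22×1.008 + 1×14.007 + 1×15.999 = 276.218 → 276.22 g/mol.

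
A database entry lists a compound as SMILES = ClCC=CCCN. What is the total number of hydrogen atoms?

10

Walk through each heavy atom and fill implicit hydrogens from standard valence (C 4, N 3, O 2, S 2, halogen 1):
  atom 1: Cl (halogen, monovalent) → 0 H
  atom 2: C, bond orders sum to 2 (valence 4) → 2 H
  atom 3: C, bond orders sum to 3 (valence 4) → 1 H
  atom 4: C, bond orders sum to 3 (valence 4) → 1 H
  atom 5: C, bond orders sum to 2 (valence 4) → 2 H
  atom 6: C, bond orders sum to 2 (valence 4) → 2 H
  atom 7: N, bond orders sum to 1 (valence 3) → 2 H
Total hydrogens: 10.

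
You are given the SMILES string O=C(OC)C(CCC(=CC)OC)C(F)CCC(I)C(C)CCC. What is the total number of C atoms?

Count every carbon token in the SMILES (each C, including those in ring-closure positions and inside branches).
Carbon count: 18.

18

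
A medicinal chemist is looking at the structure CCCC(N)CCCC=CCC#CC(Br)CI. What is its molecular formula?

Walk through each heavy atom and fill implicit hydrogens from standard valence (C 4, N 3, O 2, S 2, halogen 1):
  atom 1: C, bond orders sum to 1 (valence 4) → 3 H
  atom 2: C, bond orders sum to 2 (valence 4) → 2 H
  atom 3: C, bond orders sum to 2 (valence 4) → 2 H
  atom 4: C, bond orders sum to 3 (valence 4) → 1 H
  atom 5: N, bond orders sum to 1 (valence 3) → 2 H
  atom 6: C, bond orders sum to 2 (valence 4) → 2 H
  atom 7: C, bond orders sum to 2 (valence 4) → 2 H
  atom 8: C, bond orders sum to 2 (valence 4) → 2 H
  atom 9: C, bond orders sum to 3 (valence 4) → 1 H
  atom 10: C, bond orders sum to 3 (valence 4) → 1 H
  atom 11: C, bond orders sum to 2 (valence 4) → 2 H
  atom 12: C, bond orders sum to 4 (valence 4) → 0 H
  atom 13: C, bond orders sum to 4 (valence 4) → 0 H
  atom 14: C, bond orders sum to 3 (valence 4) → 1 H
  atom 15: Br (halogen, monovalent) → 0 H
  atom 16: C, bond orders sum to 2 (valence 4) → 2 H
  atom 17: I (halogen, monovalent) → 0 H
Totals → C:14, H:23, Br:1, I:1, N:1.

C14H23BrIN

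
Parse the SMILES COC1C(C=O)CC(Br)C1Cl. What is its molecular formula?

C7H10BrClO2

Walk through each heavy atom and fill implicit hydrogens from standard valence (C 4, N 3, O 2, S 2, halogen 1):
  atom 1: C, bond orders sum to 1 (valence 4) → 3 H
  atom 2: O, bond orders sum to 2 (valence 2) → 0 H
  atom 3: C, bond orders sum to 3 (valence 4) → 1 H
  atom 4: C, bond orders sum to 3 (valence 4) → 1 H
  atom 5: C, bond orders sum to 3 (valence 4) → 1 H
  atom 6: O, bond orders sum to 2 (valence 2) → 0 H
  atom 7: C, bond orders sum to 2 (valence 4) → 2 H
  atom 8: C, bond orders sum to 3 (valence 4) → 1 H
  atom 9: Br (halogen, monovalent) → 0 H
  atom 10: C, bond orders sum to 3 (valence 4) → 1 H
  atom 11: Cl (halogen, monovalent) → 0 H
Totals → C:7, H:10, Br:1, Cl:1, O:2.
In Hill order: C7H10BrClO2.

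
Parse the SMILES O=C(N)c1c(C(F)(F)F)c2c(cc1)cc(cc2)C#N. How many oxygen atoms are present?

1

Scan the SMILES for O atoms (remember two-letter symbols like Cl and Br are single atoms).
Oxygen count: 1.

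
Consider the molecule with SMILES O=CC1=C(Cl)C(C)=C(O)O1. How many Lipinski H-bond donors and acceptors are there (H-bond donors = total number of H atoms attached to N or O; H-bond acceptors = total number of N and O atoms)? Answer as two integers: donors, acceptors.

1, 3

Donors: find every N or O and count the H atoms it carries.
  atom 1 (O): bond orders sum to 2 → 0 H
  atom 9 (O): bond orders sum to 1 → 1 H
  atom 10 (O): bond orders sum to 2 → 0 H
Lipinski HBD = 1.
Acceptors: N atoms = 0, O atoms = 3 → HBA = 3.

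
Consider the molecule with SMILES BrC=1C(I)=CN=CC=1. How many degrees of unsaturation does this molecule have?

4

Molecular formula: C5H3BrIN.
DoU = (2C + 2 + N − H − X) / 2, where X is the halogen count and O/S are ignored.
    = (2·5 + 2 + 1 − 3 − 2) / 2 = 8 / 2 = 4.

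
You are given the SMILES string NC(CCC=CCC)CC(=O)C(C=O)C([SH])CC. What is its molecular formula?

C14H25NO2S

Walk through each heavy atom and fill implicit hydrogens from standard valence (C 4, N 3, O 2, S 2, halogen 1):
  atom 1: N, bond orders sum to 1 (valence 3) → 2 H
  atom 2: C, bond orders sum to 3 (valence 4) → 1 H
  atom 3: C, bond orders sum to 2 (valence 4) → 2 H
  atom 4: C, bond orders sum to 2 (valence 4) → 2 H
  atom 5: C, bond orders sum to 3 (valence 4) → 1 H
  atom 6: C, bond orders sum to 3 (valence 4) → 1 H
  atom 7: C, bond orders sum to 2 (valence 4) → 2 H
  atom 8: C, bond orders sum to 1 (valence 4) → 3 H
  atom 9: C, bond orders sum to 2 (valence 4) → 2 H
  atom 10: C, bond orders sum to 4 (valence 4) → 0 H
  atom 11: O, bond orders sum to 2 (valence 2) → 0 H
  atom 12: C, bond orders sum to 3 (valence 4) → 1 H
  atom 13: C, bond orders sum to 3 (valence 4) → 1 H
  atom 14: O, bond orders sum to 2 (valence 2) → 0 H
  atom 15: C, bond orders sum to 3 (valence 4) → 1 H
  atom 16: S with explicit H count 1
  atom 17: C, bond orders sum to 2 (valence 4) → 2 H
  atom 18: C, bond orders sum to 1 (valence 4) → 3 H
Totals → C:14, H:25, N:1, O:2, S:1.
In Hill order: C14H25NO2S.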